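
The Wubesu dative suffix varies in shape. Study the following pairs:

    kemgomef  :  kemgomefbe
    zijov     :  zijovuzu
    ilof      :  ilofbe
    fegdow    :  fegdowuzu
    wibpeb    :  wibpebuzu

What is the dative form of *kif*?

Looking at the final consonant of each stem: -be when the stem ends in a voiceless consonant (*kemgomef*, *ilof*); -uzu when the stem ends in a voiced consonant (*zijov*, *fegdow*, *wibpeb*).
*kif*: final consonant = /f/, voiceless → -be → *kifbe*.

kifbe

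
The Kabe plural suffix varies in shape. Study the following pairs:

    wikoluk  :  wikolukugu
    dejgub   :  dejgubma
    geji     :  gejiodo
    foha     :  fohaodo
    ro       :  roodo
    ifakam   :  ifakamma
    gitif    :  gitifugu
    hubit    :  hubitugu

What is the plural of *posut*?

posutugu

The alternation tracks the final sound of the stem — -ugu when the stem ends in a voiceless consonant (*wikoluk*, *gitif*, *hubit*); -ma when the stem ends in a voiced consonant (*dejgub*, *ifakam*); -odo when the stem ends in a vowel (*geji*, *foha*, *ro*).
*posut* — final sound /t/ (a voiceless consonant) → -ugu → *posutugu*.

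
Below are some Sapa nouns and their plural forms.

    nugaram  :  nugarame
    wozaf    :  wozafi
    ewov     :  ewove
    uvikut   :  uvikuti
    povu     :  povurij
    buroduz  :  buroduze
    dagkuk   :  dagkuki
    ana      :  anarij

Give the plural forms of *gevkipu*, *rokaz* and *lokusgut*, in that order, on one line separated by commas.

gevkipurij, rokaze, lokusguti

The alternation tracks the final sound of the stem — -i when the stem ends in a voiceless consonant (*wozaf*, *uvikut*, *dagkuk*); -e when the stem ends in a voiced consonant (*nugaram*, *ewov*, *buroduz*); -rij when the stem ends in a vowel (*povu*, *ana*).
*gevkipu*: final sound = /u/, a vowel → -rij → *gevkipurij*.
*rokaz* — final sound /z/ (a voiced consonant) → -e → *rokaze*.
The final sound of *lokusgut* is /t/, which is a voiceless consonant, so the suffix is -i, giving *lokusguti*.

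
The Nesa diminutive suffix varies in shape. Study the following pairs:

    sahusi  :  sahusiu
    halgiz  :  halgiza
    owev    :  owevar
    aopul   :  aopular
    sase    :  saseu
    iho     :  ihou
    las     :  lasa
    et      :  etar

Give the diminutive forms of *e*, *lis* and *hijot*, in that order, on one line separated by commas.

The alternation tracks the final sound of the stem — -a when the stem ends in a sibilant (*halgiz*, *las*); -ar when the stem ends in a non-sibilant consonant (*owev*, *aopul*, *et*); -u when the stem ends in a vowel (*sahusi*, *sase*, *iho*).
*e* — final sound /e/ (a vowel) → -u → *eu*.
*lis* — final sound /s/ (a sibilant) → -a → *lisa*.
The final sound of *hijot* is /t/, which is a non-sibilant consonant, so the suffix is -ar, giving *hijotar*.

eu, lisa, hijotar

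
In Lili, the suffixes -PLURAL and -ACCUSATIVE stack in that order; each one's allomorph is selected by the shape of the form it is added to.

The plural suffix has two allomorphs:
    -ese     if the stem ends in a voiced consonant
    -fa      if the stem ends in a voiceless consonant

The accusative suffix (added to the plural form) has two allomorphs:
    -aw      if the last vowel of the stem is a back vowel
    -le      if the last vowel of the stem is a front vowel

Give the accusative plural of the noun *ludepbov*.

ludepbovesele

*ludepbov*: final consonant = /v/, voiced → -ese → *ludepbovese*.
Since the last vowel of the plural form *ludepbovese* is /e/ (a front vowel), it takes -le, giving *ludepbovesele*.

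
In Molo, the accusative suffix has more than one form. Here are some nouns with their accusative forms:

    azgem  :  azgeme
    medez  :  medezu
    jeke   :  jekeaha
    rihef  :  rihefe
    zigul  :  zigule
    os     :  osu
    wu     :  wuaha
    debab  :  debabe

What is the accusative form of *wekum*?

The suffix is conditioned by the final sound: -u when the stem ends in a sibilant (*medez*, *os*); -e when the stem ends in a non-sibilant consonant (*azgem*, *rihef*, *zigul*, *debab*); -aha when the stem ends in a vowel (*jeke*, *wu*).
*wekum*: final sound = /m/, a non-sibilant consonant → -e → *wekume*.

wekume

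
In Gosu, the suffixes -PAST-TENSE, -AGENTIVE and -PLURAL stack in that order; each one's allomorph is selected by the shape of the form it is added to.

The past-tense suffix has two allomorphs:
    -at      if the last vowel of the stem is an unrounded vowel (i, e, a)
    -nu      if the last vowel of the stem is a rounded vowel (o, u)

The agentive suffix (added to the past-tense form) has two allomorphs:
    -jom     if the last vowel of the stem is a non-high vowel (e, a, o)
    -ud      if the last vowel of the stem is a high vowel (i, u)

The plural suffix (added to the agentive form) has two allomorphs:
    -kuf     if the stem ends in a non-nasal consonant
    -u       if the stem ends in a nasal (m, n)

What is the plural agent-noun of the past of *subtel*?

*subtel*: last vowel = /e/, an unrounded vowel → -at → *subtelat*.
The past-tense form *subtelat* — last vowel /a/ (a non-high vowel) → -jom → *subtelatjom*.
The agentive form *subtelatjom* — final consonant /m/ (a nasal) → -u → *subtelatjomu*.

subtelatjomu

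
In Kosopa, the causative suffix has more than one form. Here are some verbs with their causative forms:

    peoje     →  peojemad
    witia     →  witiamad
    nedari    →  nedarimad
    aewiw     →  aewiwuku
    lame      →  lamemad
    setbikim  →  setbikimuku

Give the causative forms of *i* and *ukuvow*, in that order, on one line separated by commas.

imad, ukuvowuku

Looking at the final sound of each stem: -uku when the stem ends in a consonant (*aewiw*, *setbikim*); -mad when the stem ends in a vowel (*peoje*, *witia*, *nedari*, *lame*).
Since the final sound of *i* is /i/ (a vowel), it takes -mad, giving *imad*.
The final sound of *ukuvow* is /w/, which is a consonant, so the suffix is -uku, giving *ukuvowuku*.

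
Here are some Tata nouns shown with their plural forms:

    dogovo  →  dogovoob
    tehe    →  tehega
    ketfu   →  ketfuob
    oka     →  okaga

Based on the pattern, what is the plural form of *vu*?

The pattern is rounding harmony: -ob when the last vowel of the stem is a rounded vowel (*dogovo*, *ketfu*); -ga when the last vowel of the stem is an unrounded vowel (*tehe*, *oka*).
Since the last vowel of *vu* is /u/ (a rounded vowel), it takes -ob, giving *vuob*.

vuob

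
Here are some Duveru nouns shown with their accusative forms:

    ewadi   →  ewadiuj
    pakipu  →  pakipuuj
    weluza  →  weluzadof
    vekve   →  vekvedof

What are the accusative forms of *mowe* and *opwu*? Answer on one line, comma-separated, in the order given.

mowedof, opwuuj

The suffix is conditioned by the last vowel: -uj when the last vowel of the stem is a high vowel (*ewadi*, *pakipu*); -dof when the last vowel of the stem is a non-high vowel (*weluza*, *vekve*).
*mowe*: last vowel = /e/, a non-high vowel → -dof → *mowedof*.
The last vowel of *opwu* is /u/, which is a high vowel, so the suffix is -uj, giving *opwuuj*.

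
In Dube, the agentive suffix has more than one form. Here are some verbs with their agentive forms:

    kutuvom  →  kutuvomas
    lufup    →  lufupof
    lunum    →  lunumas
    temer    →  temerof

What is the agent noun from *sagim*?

sagimas

The pattern is nasality of the final consonant: -as when the stem ends in a nasal (*kutuvom*, *lunum*); -of when the stem ends in a non-nasal consonant (*lufup*, *temer*).
Since the final consonant of *sagim* is /m/ (a nasal), it takes -as, giving *sagimas*.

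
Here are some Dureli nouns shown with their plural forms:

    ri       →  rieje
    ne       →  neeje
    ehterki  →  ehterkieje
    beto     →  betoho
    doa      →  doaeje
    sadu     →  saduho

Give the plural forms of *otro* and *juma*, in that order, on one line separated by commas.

The suffix is conditioned by the last vowel: -ho when the last vowel of the stem is a rounded vowel (*beto*, *sadu*); -eje when the last vowel of the stem is an unrounded vowel (*ri*, *ne*, *ehterki*, *doa*).
Since the last vowel of *otro* is /o/ (a rounded vowel), it takes -ho, giving *otroho*.
The last vowel of *juma* is /a/, which is an unrounded vowel, so the suffix is -eje, giving *jumaeje*.

otroho, jumaeje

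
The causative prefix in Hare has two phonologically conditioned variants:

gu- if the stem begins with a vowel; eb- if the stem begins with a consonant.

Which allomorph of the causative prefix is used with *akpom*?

*akpom*: first sound = /a/, a vowel → gu-.

gu-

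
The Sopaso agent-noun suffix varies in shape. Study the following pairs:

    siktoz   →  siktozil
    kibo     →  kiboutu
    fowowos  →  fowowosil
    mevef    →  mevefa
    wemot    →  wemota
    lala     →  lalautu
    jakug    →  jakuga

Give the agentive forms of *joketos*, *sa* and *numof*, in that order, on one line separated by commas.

The pattern is sibilance of the final sound: -il when the stem ends in a sibilant (*siktoz*, *fowowos*); -a when the stem ends in a non-sibilant consonant (*mevef*, *wemot*, *jakug*); -utu when the stem ends in a vowel (*kibo*, *lala*).
*joketos* — final sound /s/ (a sibilant) → -il → *joketosil*.
Since the final sound of *sa* is /a/ (a vowel), it takes -utu, giving *sautu*.
Since the final sound of *numof* is /f/ (a non-sibilant consonant), it takes -a, giving *numofa*.

joketosil, sautu, numofa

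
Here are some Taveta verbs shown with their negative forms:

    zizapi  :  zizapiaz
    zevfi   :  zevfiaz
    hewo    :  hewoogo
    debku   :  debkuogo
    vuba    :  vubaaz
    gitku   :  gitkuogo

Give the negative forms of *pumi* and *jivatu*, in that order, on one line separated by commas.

pumiaz, jivatuogo

Looking at the last vowel of each stem: -ogo when the last vowel of the stem is a rounded vowel (*hewo*, *debku*, *gitku*); -az when the last vowel of the stem is an unrounded vowel (*zizapi*, *zevfi*, *vuba*).
*pumi*: last vowel = /i/, an unrounded vowel → -az → *pumiaz*.
The last vowel of *jivatu* is /u/, which is a rounded vowel, so the suffix is -ogo, giving *jivatuogo*.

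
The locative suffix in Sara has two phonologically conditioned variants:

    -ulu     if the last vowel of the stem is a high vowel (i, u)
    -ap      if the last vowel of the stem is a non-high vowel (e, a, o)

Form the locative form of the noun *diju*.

*diju* — last vowel /u/ (a high vowel) → -ulu → *dijuulu*.

dijuulu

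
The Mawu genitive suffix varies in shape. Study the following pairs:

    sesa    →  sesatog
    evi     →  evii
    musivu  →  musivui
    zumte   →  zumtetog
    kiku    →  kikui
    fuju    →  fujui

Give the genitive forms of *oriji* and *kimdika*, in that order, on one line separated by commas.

orijii, kimdikatog

The suffix is conditioned by the last vowel: -i when the last vowel of the stem is a high vowel (*evi*, *musivu*, *kiku*, *fuju*); -tog when the last vowel of the stem is a non-high vowel (*sesa*, *zumte*).
*oriji*: last vowel = /i/, a high vowel → -i → *orijii*.
*kimdika*: last vowel = /a/, a non-high vowel → -tog → *kimdikatog*.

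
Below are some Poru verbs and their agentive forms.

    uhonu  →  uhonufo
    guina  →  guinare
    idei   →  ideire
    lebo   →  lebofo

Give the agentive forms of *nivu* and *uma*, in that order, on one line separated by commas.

nivufo, umare

The pattern is rounding harmony: -fo when the last vowel of the stem is a rounded vowel (*uhonu*, *lebo*); -re when the last vowel of the stem is an unrounded vowel (*guina*, *idei*).
*nivu* — last vowel /u/ (a rounded vowel) → -fo → *nivufo*.
*uma*: last vowel = /a/, an unrounded vowel → -re → *umare*.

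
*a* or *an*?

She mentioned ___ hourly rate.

an

The indefinite article is chosen by the initial *sound* of the following word, not its spelling.
*hourly* begins with the sound /aʊ/ (silent h) — a vowel sound.
So the article is *an*: She mentioned an hourly rate.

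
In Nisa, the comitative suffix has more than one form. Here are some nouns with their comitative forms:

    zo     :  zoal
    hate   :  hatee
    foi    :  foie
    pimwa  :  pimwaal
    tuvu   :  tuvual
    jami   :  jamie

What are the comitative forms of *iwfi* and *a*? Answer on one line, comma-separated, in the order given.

iwfie, aal

The pattern is front/back vowel harmony: -e when the last vowel of the stem is a front vowel (*hate*, *foi*, *jami*); -al when the last vowel of the stem is a back vowel (*zo*, *pimwa*, *tuvu*).
The last vowel of *iwfi* is /i/, which is a front vowel, so the suffix is -e, giving *iwfie*.
The last vowel of *a* is /a/, which is a back vowel, so the suffix is -al, giving *aal*.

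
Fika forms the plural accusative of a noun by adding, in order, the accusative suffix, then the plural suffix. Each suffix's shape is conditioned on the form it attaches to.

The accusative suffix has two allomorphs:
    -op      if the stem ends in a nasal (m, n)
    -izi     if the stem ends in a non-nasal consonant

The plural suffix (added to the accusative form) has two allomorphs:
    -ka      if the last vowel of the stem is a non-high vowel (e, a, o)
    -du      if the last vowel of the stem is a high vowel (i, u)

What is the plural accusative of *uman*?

*uman* — final consonant /n/ (a nasal) → -op → *umanop*.
Since the last vowel of the accusative form *umanop* is /o/ (a non-high vowel), it takes -ka, giving *umanopka*.

umanopka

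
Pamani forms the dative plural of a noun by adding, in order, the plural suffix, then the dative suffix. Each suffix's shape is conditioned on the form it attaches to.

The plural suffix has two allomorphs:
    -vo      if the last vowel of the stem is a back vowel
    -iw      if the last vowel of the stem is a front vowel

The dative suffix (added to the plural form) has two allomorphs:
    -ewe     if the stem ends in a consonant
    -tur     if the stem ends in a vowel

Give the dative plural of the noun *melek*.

melekiwewe

Since the last vowel of *melek* is /e/ (a front vowel), it takes -iw, giving *melekiw*.
The plural form *melekiw* — final sound /w/ (a consonant) → -ewe → *melekiwewe*.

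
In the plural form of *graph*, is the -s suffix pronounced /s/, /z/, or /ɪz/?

/s/

The stem *graph* ends in a voiceless non-sibilant consonant.
The plural suffix surfaces as /ɪz/ after sibilants, /s/ after other voiceless consonants, and /z/ after other voiced sounds.
So the plural -s on *graph* is pronounced /s/.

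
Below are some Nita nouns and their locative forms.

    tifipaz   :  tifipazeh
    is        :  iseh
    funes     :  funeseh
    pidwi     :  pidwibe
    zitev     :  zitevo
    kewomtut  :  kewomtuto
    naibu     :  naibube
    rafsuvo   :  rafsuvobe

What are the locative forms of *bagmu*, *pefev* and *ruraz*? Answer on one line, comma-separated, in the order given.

bagmube, pefevo, rurazeh

The alternation tracks the final sound of the stem — -eh when the stem ends in a sibilant (*tifipaz*, *is*, *funes*); -o when the stem ends in a non-sibilant consonant (*zitev*, *kewomtut*); -be when the stem ends in a vowel (*pidwi*, *naibu*, *rafsuvo*).
*bagmu* — final sound /u/ (a vowel) → -be → *bagmube*.
Since the final sound of *pefev* is /v/ (a non-sibilant consonant), it takes -o, giving *pefevo*.
*ruraz* — final sound /z/ (a sibilant) → -eh → *rurazeh*.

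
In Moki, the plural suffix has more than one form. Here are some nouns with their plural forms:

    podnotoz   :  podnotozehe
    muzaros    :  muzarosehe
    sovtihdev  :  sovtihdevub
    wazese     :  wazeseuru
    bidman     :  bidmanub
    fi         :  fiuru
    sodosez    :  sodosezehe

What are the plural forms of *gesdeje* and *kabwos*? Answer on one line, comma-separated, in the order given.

gesdejeuru, kabwosehe

Looking at the final sound of each stem: -ehe when the stem ends in a sibilant (*podnotoz*, *muzaros*, *sodosez*); -ub when the stem ends in a non-sibilant consonant (*sovtihdev*, *bidman*); -uru when the stem ends in a vowel (*wazese*, *fi*).
The final sound of *gesdeje* is /e/, which is a vowel, so the suffix is -uru, giving *gesdejeuru*.
Since the final sound of *kabwos* is /s/ (a sibilant), it takes -ehe, giving *kabwosehe*.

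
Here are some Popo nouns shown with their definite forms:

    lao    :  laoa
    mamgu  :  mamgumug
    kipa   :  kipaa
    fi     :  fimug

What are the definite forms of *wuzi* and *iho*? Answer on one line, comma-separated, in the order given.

Looking at the last vowel of each stem: -mug when the last vowel of the stem is a high vowel (*mamgu*, *fi*); -a when the last vowel of the stem is a non-high vowel (*lao*, *kipa*).
The last vowel of *wuzi* is /i/, which is a high vowel, so the suffix is -mug, giving *wuzimug*.
Since the last vowel of *iho* is /o/ (a non-high vowel), it takes -a, giving *ihoa*.

wuzimug, ihoa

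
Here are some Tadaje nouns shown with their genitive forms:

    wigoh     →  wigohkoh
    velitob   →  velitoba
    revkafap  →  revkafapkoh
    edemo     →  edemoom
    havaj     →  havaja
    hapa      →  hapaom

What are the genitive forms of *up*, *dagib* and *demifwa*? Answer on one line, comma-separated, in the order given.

upkoh, dagiba, demifwaom

The pattern is voicing of the final sound: -koh when the stem ends in a voiceless consonant (*wigoh*, *revkafap*); -a when the stem ends in a voiced consonant (*velitob*, *havaj*); -om when the stem ends in a vowel (*edemo*, *hapa*).
Since the final sound of *up* is /p/ (a voiceless consonant), it takes -koh, giving *upkoh*.
*dagib* — final sound /b/ (a voiced consonant) → -a → *dagiba*.
The final sound of *demifwa* is /a/, which is a vowel, so the suffix is -om, giving *demifwaom*.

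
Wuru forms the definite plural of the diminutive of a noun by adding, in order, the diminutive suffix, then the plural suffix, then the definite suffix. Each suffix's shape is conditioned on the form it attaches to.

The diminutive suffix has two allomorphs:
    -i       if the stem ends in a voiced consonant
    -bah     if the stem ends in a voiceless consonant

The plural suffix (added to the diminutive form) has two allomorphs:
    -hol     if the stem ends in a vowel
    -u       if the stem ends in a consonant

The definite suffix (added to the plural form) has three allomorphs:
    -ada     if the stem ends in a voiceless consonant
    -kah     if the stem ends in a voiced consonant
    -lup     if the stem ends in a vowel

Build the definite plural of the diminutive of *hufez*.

hufeziholkah

*hufez* — final consonant /z/ (voiced) → -i → *hufezi*.
The diminutive form *hufezi*: final sound = /i/, a vowel → -hol → *hufezihol*.
The final sound of the plural form *hufezihol* is /l/, which is a voiced consonant, so the definite suffix is -kah, giving *hufeziholkah*.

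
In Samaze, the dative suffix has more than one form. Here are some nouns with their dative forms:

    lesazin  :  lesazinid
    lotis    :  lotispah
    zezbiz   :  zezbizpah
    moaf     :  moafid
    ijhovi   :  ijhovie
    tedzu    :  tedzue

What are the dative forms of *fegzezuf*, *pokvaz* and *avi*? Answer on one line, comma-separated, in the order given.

fegzezufid, pokvazpah, avie

The suffix is conditioned by the final sound: -pah when the stem ends in a sibilant (*lotis*, *zezbiz*); -id when the stem ends in a non-sibilant consonant (*lesazin*, *moaf*); -e when the stem ends in a vowel (*ijhovi*, *tedzu*).
*fegzezuf*: final sound = /f/, a non-sibilant consonant → -id → *fegzezufid*.
The final sound of *pokvaz* is /z/, which is a sibilant, so the suffix is -pah, giving *pokvazpah*.
*avi* — final sound /i/ (a vowel) → -e → *avie*.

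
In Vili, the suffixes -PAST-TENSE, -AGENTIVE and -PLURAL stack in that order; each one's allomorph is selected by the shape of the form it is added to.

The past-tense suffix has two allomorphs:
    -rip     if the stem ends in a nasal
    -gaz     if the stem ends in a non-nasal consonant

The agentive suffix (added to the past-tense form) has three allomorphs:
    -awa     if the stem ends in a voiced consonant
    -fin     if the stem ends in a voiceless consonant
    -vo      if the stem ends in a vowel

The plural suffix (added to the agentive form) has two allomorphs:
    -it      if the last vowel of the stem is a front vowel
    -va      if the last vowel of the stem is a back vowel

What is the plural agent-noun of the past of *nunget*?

Since the final consonant of *nunget* is /t/ (non-nasal), it takes -gaz, giving *nungetgaz*.
The final sound of the past-tense form *nungetgaz* is /z/, which is a voiced consonant, so the agentive suffix is -awa, giving *nungetgazawa*.
Since the last vowel of the agentive form *nungetgazawa* is /a/ (a back vowel), it takes -va, giving *nungetgazawava*.

nungetgazawava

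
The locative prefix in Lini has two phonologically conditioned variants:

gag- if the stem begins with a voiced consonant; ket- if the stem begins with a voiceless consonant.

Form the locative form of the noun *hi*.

kethi

*hi* — first consonant /h/ (voiceless) → ket- → *kethi*.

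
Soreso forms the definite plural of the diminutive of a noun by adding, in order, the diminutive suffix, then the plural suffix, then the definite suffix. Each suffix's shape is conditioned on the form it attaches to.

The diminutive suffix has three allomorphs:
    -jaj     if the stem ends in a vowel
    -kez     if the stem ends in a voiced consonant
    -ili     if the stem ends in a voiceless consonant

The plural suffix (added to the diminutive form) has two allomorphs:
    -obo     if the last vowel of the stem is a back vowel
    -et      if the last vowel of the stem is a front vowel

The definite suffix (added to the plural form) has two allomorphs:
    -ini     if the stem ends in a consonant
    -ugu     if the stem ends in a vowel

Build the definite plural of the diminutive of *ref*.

refilietini

*ref* — final sound /f/ (a voiceless consonant) → -ili → *refili*.
The diminutive form *refili*: last vowel = /i/, a front vowel → -et → *refiliet*.
The final sound of the plural form *refiliet* is /t/, which is a consonant, so the definite suffix is -ini, giving *refilietini*.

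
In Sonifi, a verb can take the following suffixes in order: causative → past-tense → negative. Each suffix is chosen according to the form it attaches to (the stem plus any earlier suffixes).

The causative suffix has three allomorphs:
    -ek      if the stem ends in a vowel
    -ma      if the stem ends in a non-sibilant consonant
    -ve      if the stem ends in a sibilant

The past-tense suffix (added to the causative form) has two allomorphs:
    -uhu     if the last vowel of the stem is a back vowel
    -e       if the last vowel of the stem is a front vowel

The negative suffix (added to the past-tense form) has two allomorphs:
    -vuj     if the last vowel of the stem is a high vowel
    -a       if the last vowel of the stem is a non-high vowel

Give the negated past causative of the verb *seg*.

segmauhuvuj

*seg* — final sound /g/ (a non-sibilant consonant) → -ma → *segma*.
Since the last vowel of the causative form *segma* is /a/ (a back vowel), it takes -uhu, giving *segmauhu*.
Since the last vowel of the past-tense form *segmauhu* is /u/ (a high vowel), it takes -vuj, giving *segmauhuvuj*.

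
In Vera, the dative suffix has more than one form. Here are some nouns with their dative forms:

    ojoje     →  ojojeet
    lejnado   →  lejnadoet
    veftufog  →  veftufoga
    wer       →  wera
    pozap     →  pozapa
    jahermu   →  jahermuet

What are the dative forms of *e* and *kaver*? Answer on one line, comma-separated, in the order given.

eet, kavera

The alternation tracks the final sound of the stem — -a when the stem ends in a consonant (*veftufog*, *wer*, *pozap*); -et when the stem ends in a vowel (*ojoje*, *lejnado*, *jahermu*).
*e*: final sound = /e/, a vowel → -et → *eet*.
*kaver* — final sound /r/ (a consonant) → -a → *kavera*.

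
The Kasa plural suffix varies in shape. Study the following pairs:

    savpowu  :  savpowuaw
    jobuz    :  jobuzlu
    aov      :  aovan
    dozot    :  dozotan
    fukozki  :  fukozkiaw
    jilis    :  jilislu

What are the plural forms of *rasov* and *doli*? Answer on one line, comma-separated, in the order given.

rasovan, doliaw

The pattern is sibilance of the final sound: -lu when the stem ends in a sibilant (*jobuz*, *jilis*); -an when the stem ends in a non-sibilant consonant (*aov*, *dozot*); -aw when the stem ends in a vowel (*savpowu*, *fukozki*).
*rasov* — final sound /v/ (a non-sibilant consonant) → -an → *rasovan*.
Since the final sound of *doli* is /i/ (a vowel), it takes -aw, giving *doliaw*.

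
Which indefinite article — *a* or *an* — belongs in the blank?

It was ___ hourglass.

an

The indefinite article is chosen by the initial *sound* of the following word, not its spelling.
*hourglass* begins with the sound /aʊ/ (silent h) — a vowel sound.
So the article is *an*: It was an hourglass.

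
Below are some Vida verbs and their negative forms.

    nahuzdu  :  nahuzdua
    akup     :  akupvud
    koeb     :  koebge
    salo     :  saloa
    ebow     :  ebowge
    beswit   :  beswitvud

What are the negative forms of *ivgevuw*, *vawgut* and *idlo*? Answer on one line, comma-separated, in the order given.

The pattern is voicing of the final sound: -vud when the stem ends in a voiceless consonant (*akup*, *beswit*); -ge when the stem ends in a voiced consonant (*koeb*, *ebow*); -a when the stem ends in a vowel (*nahuzdu*, *salo*).
Since the final sound of *ivgevuw* is /w/ (a voiced consonant), it takes -ge, giving *ivgevuwge*.
Since the final sound of *vawgut* is /t/ (a voiceless consonant), it takes -vud, giving *vawgutvud*.
The final sound of *idlo* is /o/, which is a vowel, so the suffix is -a, giving *idloa*.

ivgevuwge, vawgutvud, idloa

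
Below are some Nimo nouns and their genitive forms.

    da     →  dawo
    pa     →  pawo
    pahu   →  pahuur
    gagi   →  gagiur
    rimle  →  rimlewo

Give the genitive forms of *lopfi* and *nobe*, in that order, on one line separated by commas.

lopfiur, nobewo

The pattern is height harmony: -ur when the last vowel of the stem is a high vowel (*pahu*, *gagi*); -wo when the last vowel of the stem is a non-high vowel (*da*, *pa*, *rimle*).
Since the last vowel of *lopfi* is /i/ (a high vowel), it takes -ur, giving *lopfiur*.
*nobe*: last vowel = /e/, a non-high vowel → -wo → *nobewo*.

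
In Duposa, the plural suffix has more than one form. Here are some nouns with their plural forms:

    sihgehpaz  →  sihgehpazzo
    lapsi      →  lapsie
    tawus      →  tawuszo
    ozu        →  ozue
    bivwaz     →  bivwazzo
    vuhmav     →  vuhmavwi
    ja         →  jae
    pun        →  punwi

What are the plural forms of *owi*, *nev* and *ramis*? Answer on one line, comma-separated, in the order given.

owie, nevwi, ramiszo

The pattern is sibilance of the final sound: -zo when the stem ends in a sibilant (*sihgehpaz*, *tawus*, *bivwaz*); -wi when the stem ends in a non-sibilant consonant (*vuhmav*, *pun*); -e when the stem ends in a vowel (*lapsi*, *ozu*, *ja*).
*owi* — final sound /i/ (a vowel) → -e → *owie*.
The final sound of *nev* is /v/, which is a non-sibilant consonant, so the suffix is -wi, giving *nevwi*.
Since the final sound of *ramis* is /s/ (a sibilant), it takes -zo, giving *ramiszo*.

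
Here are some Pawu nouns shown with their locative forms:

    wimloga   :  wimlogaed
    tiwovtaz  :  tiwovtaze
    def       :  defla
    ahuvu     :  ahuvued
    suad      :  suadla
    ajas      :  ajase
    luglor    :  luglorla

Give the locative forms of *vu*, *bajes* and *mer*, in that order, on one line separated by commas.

The alternation tracks the final sound of the stem — -e when the stem ends in a sibilant (*tiwovtaz*, *ajas*); -la when the stem ends in a non-sibilant consonant (*def*, *suad*, *luglor*); -ed when the stem ends in a vowel (*wimloga*, *ahuvu*).
The final sound of *vu* is /u/, which is a vowel, so the suffix is -ed, giving *vued*.
Since the final sound of *bajes* is /s/ (a sibilant), it takes -e, giving *bajese*.
Since the final sound of *mer* is /r/ (a non-sibilant consonant), it takes -la, giving *merla*.

vued, bajese, merla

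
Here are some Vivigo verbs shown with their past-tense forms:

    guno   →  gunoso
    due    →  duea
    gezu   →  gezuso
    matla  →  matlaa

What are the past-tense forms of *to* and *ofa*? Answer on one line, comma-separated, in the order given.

The pattern is rounding harmony: -so when the last vowel of the stem is a rounded vowel (*guno*, *gezu*); -a when the last vowel of the stem is an unrounded vowel (*due*, *matla*).
*to* — last vowel /o/ (a rounded vowel) → -so → *toso*.
The last vowel of *ofa* is /a/, which is an unrounded vowel, so the suffix is -a, giving *ofaa*.

toso, ofaa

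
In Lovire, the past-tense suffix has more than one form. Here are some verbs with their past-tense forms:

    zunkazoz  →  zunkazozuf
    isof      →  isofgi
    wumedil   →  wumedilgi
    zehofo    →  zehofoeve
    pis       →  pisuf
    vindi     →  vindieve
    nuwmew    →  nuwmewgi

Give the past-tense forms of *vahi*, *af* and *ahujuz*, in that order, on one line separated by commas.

Looking at the final sound of each stem: -uf when the stem ends in a sibilant (*zunkazoz*, *pis*); -gi when the stem ends in a non-sibilant consonant (*isof*, *wumedil*, *nuwmew*); -eve when the stem ends in a vowel (*zehofo*, *vindi*).
Since the final sound of *vahi* is /i/ (a vowel), it takes -eve, giving *vahieve*.
*af*: final sound = /f/, a non-sibilant consonant → -gi → *afgi*.
*ahujuz*: final sound = /z/, a sibilant → -uf → *ahujuzuf*.

vahieve, afgi, ahujuzuf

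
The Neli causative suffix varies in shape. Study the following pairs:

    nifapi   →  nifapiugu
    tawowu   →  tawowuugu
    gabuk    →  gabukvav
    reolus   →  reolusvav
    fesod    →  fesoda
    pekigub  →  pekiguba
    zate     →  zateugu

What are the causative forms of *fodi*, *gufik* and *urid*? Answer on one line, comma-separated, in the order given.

fodiugu, gufikvav, urida

Looking at the final sound of each stem: -vav when the stem ends in a voiceless consonant (*gabuk*, *reolus*); -a when the stem ends in a voiced consonant (*fesod*, *pekigub*); -ugu when the stem ends in a vowel (*nifapi*, *tawowu*, *zate*).
*fodi* — final sound /i/ (a vowel) → -ugu → *fodiugu*.
*gufik* — final sound /k/ (a voiceless consonant) → -vav → *gufikvav*.
*urid*: final sound = /d/, a voiced consonant → -a → *urida*.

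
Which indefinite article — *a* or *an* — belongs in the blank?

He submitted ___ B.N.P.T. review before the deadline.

The indefinite article is chosen by the initial *sound* of the following word, not its spelling.
The initialism *B.N.P.T.* is read letter by letter; the first letter, B, is pronounced /biː/, which begins with a consonant sound.
So the article is *a*: He submitted a B.N.P.T. review before the deadline.

a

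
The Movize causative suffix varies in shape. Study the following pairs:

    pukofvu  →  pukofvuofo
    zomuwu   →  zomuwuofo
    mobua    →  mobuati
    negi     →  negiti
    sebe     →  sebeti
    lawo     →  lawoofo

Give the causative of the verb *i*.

iti

The pattern is rounding harmony: -ofo when the last vowel of the stem is a rounded vowel (*pukofvu*, *zomuwu*, *lawo*); -ti when the last vowel of the stem is an unrounded vowel (*mobua*, *negi*, *sebe*).
Since the last vowel of *i* is /i/ (an unrounded vowel), it takes -ti, giving *iti*.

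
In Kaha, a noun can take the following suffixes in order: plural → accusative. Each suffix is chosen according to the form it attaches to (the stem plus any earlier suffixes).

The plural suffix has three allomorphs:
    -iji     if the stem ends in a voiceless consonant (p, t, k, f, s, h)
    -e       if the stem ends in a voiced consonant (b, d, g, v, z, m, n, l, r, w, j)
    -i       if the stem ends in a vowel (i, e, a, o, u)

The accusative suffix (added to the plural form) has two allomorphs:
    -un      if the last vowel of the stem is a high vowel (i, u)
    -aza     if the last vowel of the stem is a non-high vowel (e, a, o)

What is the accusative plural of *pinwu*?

pinwuiun

*pinwu*: final sound = /u/, a vowel → -i → *pinwui*.
The plural form *pinwui*: last vowel = /i/, a high vowel → -un → *pinwuiun*.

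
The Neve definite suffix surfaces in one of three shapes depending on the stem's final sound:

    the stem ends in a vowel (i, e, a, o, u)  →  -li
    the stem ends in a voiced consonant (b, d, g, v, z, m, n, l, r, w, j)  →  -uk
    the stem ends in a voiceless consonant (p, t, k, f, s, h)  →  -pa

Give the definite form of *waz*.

wazuk

Since the final sound of *waz* is /z/ (a voiced consonant), it takes -uk, giving *wazuk*.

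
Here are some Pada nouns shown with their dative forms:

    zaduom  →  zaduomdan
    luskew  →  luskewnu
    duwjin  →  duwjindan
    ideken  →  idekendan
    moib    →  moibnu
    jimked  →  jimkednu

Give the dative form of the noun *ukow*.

ukownu

The pattern is nasality of the final consonant: -dan when the stem ends in a nasal (*zaduom*, *duwjin*, *ideken*); -nu when the stem ends in a non-nasal consonant (*luskew*, *moib*, *jimked*).
*ukow*: final consonant = /w/, non-nasal → -nu → *ukownu*.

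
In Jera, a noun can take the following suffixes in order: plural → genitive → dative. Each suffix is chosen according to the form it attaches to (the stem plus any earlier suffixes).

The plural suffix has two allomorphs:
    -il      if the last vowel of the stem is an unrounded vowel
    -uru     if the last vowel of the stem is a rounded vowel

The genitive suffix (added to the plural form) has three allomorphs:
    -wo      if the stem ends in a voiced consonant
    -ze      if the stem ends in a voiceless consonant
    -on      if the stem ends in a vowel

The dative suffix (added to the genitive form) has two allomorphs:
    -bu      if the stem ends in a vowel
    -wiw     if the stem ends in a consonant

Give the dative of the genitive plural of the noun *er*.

erilwobu

Since the last vowel of *er* is /e/ (an unrounded vowel), it takes -il, giving *eril*.
The final sound of the plural form *eril* is /l/, which is a voiced consonant, so the genitive suffix is -wo, giving *erilwo*.
The final sound of the genitive form *erilwo* is /o/, which is a vowel, so the dative suffix is -bu, giving *erilwobu*.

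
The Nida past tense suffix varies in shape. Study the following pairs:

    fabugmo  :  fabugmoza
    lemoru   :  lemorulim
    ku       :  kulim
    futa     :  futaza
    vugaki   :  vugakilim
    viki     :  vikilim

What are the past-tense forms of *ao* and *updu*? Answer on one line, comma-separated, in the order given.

Looking at the last vowel of each stem: -lim when the last vowel of the stem is a high vowel (*lemoru*, *ku*, *vugaki*, *viki*); -za when the last vowel of the stem is a non-high vowel (*fabugmo*, *futa*).
Since the last vowel of *ao* is /o/ (a non-high vowel), it takes -za, giving *aoza*.
Since the last vowel of *updu* is /u/ (a high vowel), it takes -lim, giving *updulim*.

aoza, updulim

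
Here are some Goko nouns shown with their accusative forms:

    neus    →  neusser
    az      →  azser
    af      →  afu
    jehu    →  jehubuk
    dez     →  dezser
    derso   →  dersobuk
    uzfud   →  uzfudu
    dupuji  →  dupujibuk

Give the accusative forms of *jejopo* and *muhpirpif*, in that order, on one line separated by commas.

jejopobuk, muhpirpifu

The pattern is sibilance of the final sound: -ser when the stem ends in a sibilant (*neus*, *az*, *dez*); -u when the stem ends in a non-sibilant consonant (*af*, *uzfud*); -buk when the stem ends in a vowel (*jehu*, *derso*, *dupuji*).
*jejopo*: final sound = /o/, a vowel → -buk → *jejopobuk*.
*muhpirpif*: final sound = /f/, a non-sibilant consonant → -u → *muhpirpifu*.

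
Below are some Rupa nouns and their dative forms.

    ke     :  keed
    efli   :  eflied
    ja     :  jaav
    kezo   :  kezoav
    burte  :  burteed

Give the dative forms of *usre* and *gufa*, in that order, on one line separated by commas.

The suffix is conditioned by the last vowel: -ed when the last vowel of the stem is a front vowel (*ke*, *efli*, *burte*); -av when the last vowel of the stem is a back vowel (*ja*, *kezo*).
The last vowel of *usre* is /e/, which is a front vowel, so the suffix is -ed, giving *usreed*.
*gufa*: last vowel = /a/, a back vowel → -av → *gufaav*.

usreed, gufaav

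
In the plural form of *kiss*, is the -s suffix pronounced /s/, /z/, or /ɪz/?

/ɪz/

The stem *kiss* ends in a sibilant (/s, z, ʃ, ʒ, tʃ, dʒ/).
The plural suffix surfaces as /ɪz/ after sibilants, /s/ after other voiceless consonants, and /z/ after other voiced sounds.
So the plural -s on *kiss* is pronounced /ɪz/.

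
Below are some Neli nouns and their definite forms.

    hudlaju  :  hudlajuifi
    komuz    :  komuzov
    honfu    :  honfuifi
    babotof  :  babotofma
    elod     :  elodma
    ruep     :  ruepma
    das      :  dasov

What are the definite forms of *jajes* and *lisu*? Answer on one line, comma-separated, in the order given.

The pattern is sibilance of the final sound: -ov when the stem ends in a sibilant (*komuz*, *das*); -ma when the stem ends in a non-sibilant consonant (*babotof*, *elod*, *ruep*); -ifi when the stem ends in a vowel (*hudlaju*, *honfu*).
Since the final sound of *jajes* is /s/ (a sibilant), it takes -ov, giving *jajesov*.
*lisu*: final sound = /u/, a vowel → -ifi → *lisuifi*.

jajesov, lisuifi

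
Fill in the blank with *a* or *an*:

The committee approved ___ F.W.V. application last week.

The indefinite article is chosen by the initial *sound* of the following word, not its spelling.
The initialism *F.W.V.* is read letter by letter; the first letter, F, is pronounced /ɛf/, which begins with a vowel sound.
So the article is *an*: The committee approved an F.W.V. application last week.

an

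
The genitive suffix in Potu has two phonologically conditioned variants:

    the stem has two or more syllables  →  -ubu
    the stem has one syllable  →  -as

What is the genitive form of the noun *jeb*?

jebas

*jeb* (one syllable) → -as → *jebas*.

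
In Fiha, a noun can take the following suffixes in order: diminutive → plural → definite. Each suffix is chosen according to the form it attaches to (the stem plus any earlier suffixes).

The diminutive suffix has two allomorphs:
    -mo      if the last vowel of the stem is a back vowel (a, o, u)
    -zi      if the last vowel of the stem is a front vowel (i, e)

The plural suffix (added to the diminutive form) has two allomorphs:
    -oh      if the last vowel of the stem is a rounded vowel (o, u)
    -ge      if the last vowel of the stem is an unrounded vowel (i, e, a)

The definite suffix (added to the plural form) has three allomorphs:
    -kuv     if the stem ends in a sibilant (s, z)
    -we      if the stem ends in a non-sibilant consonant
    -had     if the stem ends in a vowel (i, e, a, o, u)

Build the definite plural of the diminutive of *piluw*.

*piluw* — last vowel /u/ (a back vowel) → -mo → *piluwmo*.
The last vowel of the diminutive form *piluwmo* is /o/, which is a rounded vowel, so the plural suffix is -oh, giving *piluwmooh*.
The plural form *piluwmooh* — final sound /h/ (a non-sibilant consonant) → -we → *piluwmoohwe*.

piluwmoohwe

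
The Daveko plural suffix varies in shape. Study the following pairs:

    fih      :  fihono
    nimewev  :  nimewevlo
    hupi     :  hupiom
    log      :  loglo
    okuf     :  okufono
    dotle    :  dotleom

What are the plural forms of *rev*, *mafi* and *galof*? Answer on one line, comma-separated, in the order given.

revlo, mafiom, galofono

The pattern is voicing of the final sound: -ono when the stem ends in a voiceless consonant (*fih*, *okuf*); -lo when the stem ends in a voiced consonant (*nimewev*, *log*); -om when the stem ends in a vowel (*hupi*, *dotle*).
Since the final sound of *rev* is /v/ (a voiced consonant), it takes -lo, giving *revlo*.
*mafi* — final sound /i/ (a vowel) → -om → *mafiom*.
*galof*: final sound = /f/, a voiceless consonant → -ono → *galofono*.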